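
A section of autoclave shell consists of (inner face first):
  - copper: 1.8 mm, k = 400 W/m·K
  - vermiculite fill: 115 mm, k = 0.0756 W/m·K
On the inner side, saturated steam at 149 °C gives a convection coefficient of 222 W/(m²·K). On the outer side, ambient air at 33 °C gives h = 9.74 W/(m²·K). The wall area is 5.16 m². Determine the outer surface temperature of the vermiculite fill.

Treating each layer as a thermal resistance in series:
R_inner film = 1/(h_i·A) = 1/(222×5.16) = 8.73×10^-4 K/W
R_copper = L/(kA) = 0.0018/(400×5.16) = 8.721×10^-7 K/W
R_vermiculite fill = L/(kA) = 0.115/(0.0756×5.16) = 0.2948 K/W
R_outer film = 1/(h_o·A) = 1/(9.74×5.16) = 0.0199 K/W
R_total = 0.3156 K/W;  Q = ΔT/R_total = 116/0.3156 = 367.6 W
T_interface = T_inner − Q·ΣR(inner→interface) = 149 − 368×0.2957

T ≈ 40.3 °C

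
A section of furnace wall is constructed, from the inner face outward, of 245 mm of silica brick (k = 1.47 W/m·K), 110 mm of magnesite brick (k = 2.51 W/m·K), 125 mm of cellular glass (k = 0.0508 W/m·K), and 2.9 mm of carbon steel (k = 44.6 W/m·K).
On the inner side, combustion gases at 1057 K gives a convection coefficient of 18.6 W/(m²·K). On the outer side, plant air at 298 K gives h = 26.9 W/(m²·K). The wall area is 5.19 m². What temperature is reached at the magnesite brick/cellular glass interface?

Using the resistance-network approach (series):
R_inner film = 1/(h_i·A) = 1/(18.6×5.19) = 0.01036 K/W
R_silica brick = L/(kA) = 0.245/(1.47×5.19) = 0.03211 K/W
R_magnesite brick = L/(kA) = 0.11/(2.51×5.19) = 0.008444 K/W
R_cellular glass = L/(kA) = 0.125/(0.0508×5.19) = 0.4741 K/W
R_carbon steel = L/(kA) = 0.0029/(44.6×5.19) = 1.253×10^-5 K/W
R_outer film = 1/(h_o·A) = 1/(26.9×5.19) = 0.007163 K/W
R_total = 0.5322 K/W;  Q = ΔT/R_total = 759/0.5322 = 1426 W
T_interface = T_inner − Q·ΣR(inner→interface) = 1057 − 1430×0.05092

T ≈ 984 K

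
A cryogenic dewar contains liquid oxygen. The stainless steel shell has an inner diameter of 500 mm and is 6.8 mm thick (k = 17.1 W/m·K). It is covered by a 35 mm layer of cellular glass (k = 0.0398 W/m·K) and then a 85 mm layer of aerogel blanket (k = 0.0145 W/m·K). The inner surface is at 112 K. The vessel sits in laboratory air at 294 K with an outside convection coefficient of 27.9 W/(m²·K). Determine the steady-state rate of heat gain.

For a spherical shell R = (1/r₁ − 1/r₂)/(4πk); film R = 1/(h·4πr²). In series:
R_stainless steel shell = (1/0.25 − 1/0.2568)/(4π×17.1) = 4.929×10^-4 K/W
R_cellular glass = (1/0.2568 − 1/0.2918)/(4π×0.0398) = 0.9339 K/W
R_aerogel blanket = (1/0.2918 − 1/0.3768)/(4π×0.0145) = 4.243 K/W
R_outer film = 1/(h·4πr_o²) = 1/(27.9×4π×0.3768²) = 0.02009 K/W
R_total = 5.197 K/W
Q = ΔT/R_total = 182/5.197

Q ≈ 35 W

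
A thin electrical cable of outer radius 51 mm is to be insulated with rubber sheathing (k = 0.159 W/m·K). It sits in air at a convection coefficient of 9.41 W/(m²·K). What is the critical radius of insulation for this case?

r_cr ≈ 16.9 mm

For a cylinder r_cr = k/h = 0.159/9.41
r_cr = 16.9 mm; since the bare radius (51 mm) is above r_cr, any added insulation will reduce heat loss.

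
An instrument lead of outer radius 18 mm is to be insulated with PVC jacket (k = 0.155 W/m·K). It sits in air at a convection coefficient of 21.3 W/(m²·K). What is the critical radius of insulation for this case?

r_cr ≈ 7.28 mm

For a cylinder r_cr = k/h = 0.155/21.3
r_cr = 7.28 mm; since the bare radius (18 mm) is above r_cr, any added insulation will reduce heat loss.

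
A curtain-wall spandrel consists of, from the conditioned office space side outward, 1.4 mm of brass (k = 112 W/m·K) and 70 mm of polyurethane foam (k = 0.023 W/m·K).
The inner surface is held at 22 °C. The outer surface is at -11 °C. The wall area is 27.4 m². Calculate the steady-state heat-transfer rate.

Treating each layer as a thermal resistance in series:
R_brass = L/(kA) = 0.0014/(112×27.4) = 4.562×10^-7 K/W
R_polyurethane foam = L/(kA) = 0.07/(0.023×27.4) = 0.1111 K/W
R_total = 0.1111 K/W
Q = ΔT / R_total = 33 / 0.1111

Q ≈ 297 W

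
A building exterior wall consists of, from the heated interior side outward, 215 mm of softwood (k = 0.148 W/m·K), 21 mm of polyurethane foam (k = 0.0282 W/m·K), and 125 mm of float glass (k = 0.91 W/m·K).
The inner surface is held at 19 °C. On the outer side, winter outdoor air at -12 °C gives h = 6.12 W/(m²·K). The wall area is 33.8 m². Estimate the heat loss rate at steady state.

Q ≈ 419 W

Series thermal resistances:
R_softwood = L/(kA) = 0.215/(0.148×33.8) = 0.04298 K/W
R_polyurethane foam = L/(kA) = 0.021/(0.0282×33.8) = 0.02203 K/W
R_float glass = L/(kA) = 0.125/(0.91×33.8) = 0.004064 K/W
R_outer film = 1/(h_o·A) = 1/(6.12×33.8) = 0.004834 K/W
R_total = 0.07391 K/W
Q = ΔT / R_total = 31 / 0.07391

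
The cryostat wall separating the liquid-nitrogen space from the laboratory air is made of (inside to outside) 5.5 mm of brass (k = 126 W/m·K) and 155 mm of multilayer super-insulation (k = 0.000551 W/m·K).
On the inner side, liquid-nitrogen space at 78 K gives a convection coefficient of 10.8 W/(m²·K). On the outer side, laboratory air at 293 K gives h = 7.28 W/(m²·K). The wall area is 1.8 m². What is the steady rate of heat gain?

Q ≈ 1.37 W

Treating each layer as a thermal resistance in series:
R_inner film = 1/(h_i·A) = 1/(10.8×1.8) = 0.05144 K/W
R_brass = L/(kA) = 0.0055/(126×1.8) = 2.425×10^-5 K/W
R_multilayer super-insulation = L/(kA) = 0.155/(0.000551×1.8) = 156.3 K/W
R_outer film = 1/(h_o·A) = 1/(7.28×1.8) = 0.07631 K/W
R_total = 156.4 K/W
Q = ΔT / R_total = 215 / 156.4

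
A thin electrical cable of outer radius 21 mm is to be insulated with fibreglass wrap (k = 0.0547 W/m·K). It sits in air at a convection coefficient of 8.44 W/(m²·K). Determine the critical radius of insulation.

For a cylinder r_cr = k/h = 0.0547/8.44
r_cr = 6.48 mm; since the bare radius (21 mm) is above r_cr, any added insulation will reduce heat loss.

r_cr ≈ 6.48 mm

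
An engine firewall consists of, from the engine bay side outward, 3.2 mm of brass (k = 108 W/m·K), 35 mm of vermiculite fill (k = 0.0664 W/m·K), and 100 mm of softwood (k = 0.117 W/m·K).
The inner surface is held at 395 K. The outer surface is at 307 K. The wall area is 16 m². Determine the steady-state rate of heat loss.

Q ≈ 1020 W

Using the resistance-network approach (series):
R_brass = L/(kA) = 0.0032/(108×16) = 1.852×10^-6 K/W
R_vermiculite fill = L/(kA) = 0.035/(0.0664×16) = 0.03294 K/W
R_softwood = L/(kA) = 0.1/(0.117×16) = 0.05342 K/W
R_total = 0.08636 K/W
Q = ΔT / R_total = 88 / 0.08636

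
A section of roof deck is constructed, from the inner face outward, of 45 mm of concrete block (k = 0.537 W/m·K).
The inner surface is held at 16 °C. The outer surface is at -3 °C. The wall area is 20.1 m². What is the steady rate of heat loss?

Model the wall as resistances in series:
R_concrete block = L/(kA) = 0.045/(0.537×20.1) = 0.004169 K/W
R_total = 0.004169 K/W
Q = ΔT / R_total = 19 / 0.004169

Q ≈ 4560 W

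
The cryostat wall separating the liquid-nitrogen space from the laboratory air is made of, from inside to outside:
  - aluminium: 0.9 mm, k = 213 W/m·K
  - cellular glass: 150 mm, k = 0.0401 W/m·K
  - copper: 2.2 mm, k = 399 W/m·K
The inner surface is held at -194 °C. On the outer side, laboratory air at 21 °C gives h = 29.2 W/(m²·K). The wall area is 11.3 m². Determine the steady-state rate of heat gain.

Series thermal resistances:
R_aluminium = L/(kA) = 0.0009/(213×11.3) = 3.739×10^-7 K/W
R_cellular glass = L/(kA) = 0.15/(0.0401×11.3) = 0.331 K/W
R_copper = L/(kA) = 0.0022/(399×11.3) = 4.879×10^-7 K/W
R_outer film = 1/(h_o·A) = 1/(29.2×11.3) = 0.003031 K/W
R_total = 0.3341 K/W
Q = ΔT / R_total = 215 / 0.3341

Q ≈ 644 W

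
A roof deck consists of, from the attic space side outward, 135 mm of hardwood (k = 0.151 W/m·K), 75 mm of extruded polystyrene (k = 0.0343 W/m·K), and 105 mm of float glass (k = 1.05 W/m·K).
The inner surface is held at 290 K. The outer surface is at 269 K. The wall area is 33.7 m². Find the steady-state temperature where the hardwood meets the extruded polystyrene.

T ≈ 284 K

Using the resistance-network approach (series):
R_hardwood = L/(kA) = 0.135/(0.151×33.7) = 0.02653 K/W
R_extruded polystyrene = L/(kA) = 0.075/(0.0343×33.7) = 0.06488 K/W
R_float glass = L/(kA) = 0.105/(1.05×33.7) = 0.002967 K/W
R_total = 0.09438 K/W;  Q = ΔT/R_total = 21/0.09438 = 222.5 W
T_interface = T_inner − Q·ΣR(inner→interface) = 290 − 223×0.02653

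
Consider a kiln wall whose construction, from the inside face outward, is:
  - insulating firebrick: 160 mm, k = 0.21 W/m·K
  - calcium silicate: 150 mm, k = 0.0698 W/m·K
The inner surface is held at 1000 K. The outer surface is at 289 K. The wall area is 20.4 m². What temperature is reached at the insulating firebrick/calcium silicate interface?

T ≈ 814 K

Series thermal resistances:
R_insulating firebrick = L/(kA) = 0.16/(0.21×20.4) = 0.03735 K/W
R_calcium silicate = L/(kA) = 0.15/(0.0698×20.4) = 0.1053 K/W
R_total = 0.1427 K/W;  Q = ΔT/R_total = 711/0.1427 = 4983 W
T_interface = T_inner − Q·ΣR(inner→interface) = 1000 − 4980×0.03735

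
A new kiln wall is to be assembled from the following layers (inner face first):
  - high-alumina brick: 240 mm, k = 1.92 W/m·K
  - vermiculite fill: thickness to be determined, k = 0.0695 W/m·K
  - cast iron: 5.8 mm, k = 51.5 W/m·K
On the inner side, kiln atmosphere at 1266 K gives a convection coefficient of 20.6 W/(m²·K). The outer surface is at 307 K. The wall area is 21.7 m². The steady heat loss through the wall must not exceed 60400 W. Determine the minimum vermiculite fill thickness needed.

L ≈ 11.9 mm

Treating each layer as a thermal resistance in series:
R_inner film = 1/(h_i·A) = 1/(20.6×21.7) = 0.002237 K/W
R_high-alumina brick = L/(kA) = 0.24/(1.92×21.7) = 0.00576 K/W
R_cast iron = L/(kA) = 0.0058/(51.5×21.7) = 5.19×10^-6 K/W
Sum of the known resistances R_other = 0.008003 K/W
Required total resistance R_tot = ΔT/Q_allow = 959/60400 = 0.01588 K/W
R_vermiculite fill = R_tot − R_other = 0.007875 K/W
L = R·k·A = 0.007875×0.0695×21.7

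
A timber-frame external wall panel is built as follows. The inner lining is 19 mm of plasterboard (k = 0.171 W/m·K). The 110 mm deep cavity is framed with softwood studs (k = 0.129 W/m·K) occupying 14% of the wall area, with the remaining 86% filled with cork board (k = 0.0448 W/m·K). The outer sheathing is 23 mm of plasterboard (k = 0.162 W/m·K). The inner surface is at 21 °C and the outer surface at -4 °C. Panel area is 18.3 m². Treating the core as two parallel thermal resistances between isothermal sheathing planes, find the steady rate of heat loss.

Q ≈ 208 W

Sheathing layers in series; stud and cavity paths in parallel between them.
R_inner = 0.019/(0.171×18.3) = 0.006072 K/W
R_stud  = 0.11/(0.129×0.14×18.3) = 0.3328 K/W
R_cav   = 0.11/(0.0448×0.86×18.3) = 0.156 K/W
1/R_core = 1/R_stud + 1/R_cav → R_core = 0.1062 K/W
R_outer = 0.023/(0.162×18.3) = 0.007758 K/W
R_total = 0.1201 K/W
Q = ΔT/R_total = 25/0.1201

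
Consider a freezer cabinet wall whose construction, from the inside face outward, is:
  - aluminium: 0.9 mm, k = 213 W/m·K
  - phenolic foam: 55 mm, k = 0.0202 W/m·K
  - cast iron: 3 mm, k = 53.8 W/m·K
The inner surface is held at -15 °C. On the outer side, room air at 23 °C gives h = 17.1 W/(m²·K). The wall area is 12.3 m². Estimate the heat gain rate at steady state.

Series thermal resistances:
R_aluminium = L/(kA) = 0.0009/(213×12.3) = 3.435×10^-7 K/W
R_phenolic foam = L/(kA) = 0.055/(0.0202×12.3) = 0.2214 K/W
R_cast iron = L/(kA) = 0.003/(53.8×12.3) = 4.534×10^-6 K/W
R_outer film = 1/(h_o·A) = 1/(17.1×12.3) = 0.004754 K/W
R_total = 0.2261 K/W
Q = ΔT / R_total = 38 / 0.2261

Q ≈ 168 W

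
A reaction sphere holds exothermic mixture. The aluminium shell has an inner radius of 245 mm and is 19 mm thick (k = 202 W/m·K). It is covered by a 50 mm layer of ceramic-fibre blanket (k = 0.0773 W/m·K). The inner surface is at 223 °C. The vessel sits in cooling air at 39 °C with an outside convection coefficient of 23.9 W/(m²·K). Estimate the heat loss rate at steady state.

Q ≈ 281 W

Radial (spherical) resistances in series:
R_aluminium shell = (1/0.245 − 1/0.264)/(4π×202) = 1.157×10^-4 K/W
R_ceramic-fibre blanket = (1/0.264 − 1/0.314)/(4π×0.0773) = 0.6209 K/W
R_outer film = 1/(h·4πr_o²) = 1/(23.9×4π×0.314²) = 0.03377 K/W
R_total = 0.6548 K/W
Q = ΔT/R_total = 184/0.6548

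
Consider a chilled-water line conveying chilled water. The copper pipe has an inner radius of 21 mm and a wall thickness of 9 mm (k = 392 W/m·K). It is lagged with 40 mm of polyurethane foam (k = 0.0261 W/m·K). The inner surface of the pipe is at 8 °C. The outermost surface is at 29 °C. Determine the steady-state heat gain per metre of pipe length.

q′ ≈ 4.06 W/m

Radial resistances (cylindrical: R_cond = ln(r_o/r_i)/(2πkL), R_conv = 1/(h·2πrL)):
R_copper pipe wall = ln(30/21)/(2π×392×1) = 1.448×10^-4 K/W
R_polyurethane foam = ln(70/30)/(2π×0.0261×1) = 5.167 K/W
R_total = 5.167 K/W
Q = ΔT/R_total = 21/5.167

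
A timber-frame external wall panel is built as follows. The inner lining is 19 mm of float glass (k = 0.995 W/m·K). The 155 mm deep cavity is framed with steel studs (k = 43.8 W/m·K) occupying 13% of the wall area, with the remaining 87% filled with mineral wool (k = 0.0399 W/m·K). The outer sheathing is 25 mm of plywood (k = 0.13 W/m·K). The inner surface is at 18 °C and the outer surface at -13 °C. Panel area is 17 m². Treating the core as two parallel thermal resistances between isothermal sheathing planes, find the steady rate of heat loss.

Q ≈ 2210 W

Sheathing layers in series; stud and cavity paths in parallel between them.
R_inner = 0.019/(0.995×17) = 0.001123 K/W
R_stud  = 0.155/(43.8×0.13×17) = 0.001601 K/W
R_cav   = 0.155/(0.0399×0.87×17) = 0.2627 K/W
1/R_core = 1/R_stud + 1/R_cav → R_core = 0.001592 K/W
R_outer = 0.025/(0.13×17) = 0.01131 K/W
R_total = 0.01403 K/W
Q = ΔT/R_total = 31/0.01403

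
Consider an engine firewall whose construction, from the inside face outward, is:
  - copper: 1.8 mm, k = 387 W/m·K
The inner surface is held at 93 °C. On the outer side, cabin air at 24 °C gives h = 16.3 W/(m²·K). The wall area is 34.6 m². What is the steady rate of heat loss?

Thermal resistances in series:
R_copper = L/(kA) = 0.0018/(387×34.6) = 1.344×10^-7 K/W
R_outer film = 1/(h_o·A) = 1/(16.3×34.6) = 0.001773 K/W
R_total = 0.001773 K/W
Q = ΔT / R_total = 69 / 0.001773

Q ≈ 38900 W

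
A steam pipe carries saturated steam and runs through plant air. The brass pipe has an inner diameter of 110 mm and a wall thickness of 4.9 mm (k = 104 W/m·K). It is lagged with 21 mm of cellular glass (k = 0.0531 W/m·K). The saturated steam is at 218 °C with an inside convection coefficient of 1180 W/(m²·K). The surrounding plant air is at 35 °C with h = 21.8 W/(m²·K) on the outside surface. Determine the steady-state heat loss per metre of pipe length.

Per-layer cylindrical resistances, series-summed:
R_inner film = 1/(h_i·2πr₁L) = 1/(1180×2π×0.055×1) = 0.002452 K/W
R_brass pipe wall = ln(59.9/55)/(2π×104×1) = 1.306×10^-4 K/W
R_cellular glass = ln(80.9/59.9)/(2π×0.0531×1) = 0.9008 K/W
R_outer film = 1/(h_o·2πr_oL) = 1/(21.8×2π×0.0809×1) = 0.09024 K/W
R_total = 0.9936 K/W
Q = ΔT/R_total = 183/0.9936

q′ ≈ 184 W/m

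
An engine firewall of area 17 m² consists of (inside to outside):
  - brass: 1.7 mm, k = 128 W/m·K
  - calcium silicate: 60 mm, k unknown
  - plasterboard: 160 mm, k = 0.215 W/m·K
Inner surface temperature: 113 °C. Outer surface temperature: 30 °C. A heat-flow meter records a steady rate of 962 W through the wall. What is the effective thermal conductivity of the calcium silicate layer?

k ≈ 0.083 W/(m·K)

Using the resistance-network approach (series):
R_brass = L/(kA) = 0.0017/(128×17) = 7.812×10^-7 K/W
R_plasterboard = L/(kA) = 0.16/(0.215×17) = 0.04378 K/W
Sum of known resistances R_other = 0.04378 K/W
Total R = ΔT/Q = 83/962 = 0.08628 K/W
R_calcium silicate = R_total − R_other = 0.0425 K/W
k = L/(R·A) = 0.06/(0.0425×17)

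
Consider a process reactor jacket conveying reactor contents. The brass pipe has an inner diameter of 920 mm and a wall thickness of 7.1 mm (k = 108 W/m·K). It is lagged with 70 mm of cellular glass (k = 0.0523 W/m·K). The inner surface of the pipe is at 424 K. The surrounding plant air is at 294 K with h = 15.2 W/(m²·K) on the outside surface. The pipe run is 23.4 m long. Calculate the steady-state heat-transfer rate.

Q ≈ 6840 W

Cylindrical conduction, so R = ln(r₂/r₁)/(2πkL) per layer, in series:
R_brass pipe wall = ln(467.1/460)/(2π×108×23.4) = 9.646×10^-7 K/W
R_cellular glass = ln(537.1/467.1)/(2π×0.0523×23.4) = 0.01816 K/W
R_outer film = 1/(h_o·2πr_oL) = 1/(15.2×2π×0.5371×23.4) = 8.331×10^-4 K/W
R_total = 0.01899 K/W
Q = ΔT/R_total = 130/0.01899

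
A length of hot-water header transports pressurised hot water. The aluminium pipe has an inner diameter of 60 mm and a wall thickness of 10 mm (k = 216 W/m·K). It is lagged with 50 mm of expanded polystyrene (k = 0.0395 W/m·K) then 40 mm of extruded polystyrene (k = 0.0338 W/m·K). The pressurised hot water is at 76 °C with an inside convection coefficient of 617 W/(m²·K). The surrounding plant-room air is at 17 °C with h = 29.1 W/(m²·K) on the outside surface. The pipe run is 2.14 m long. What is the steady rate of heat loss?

Q ≈ 25 W

For a radial system each layer contributes R = ln(r_out/r_in)/(2πkL); films add R = 1/(hA).
R_inner film = 1/(h_i·2πr₁L) = 1/(617×2π×0.03×2.14) = 0.004018 K/W
R_aluminium pipe wall = ln(40/30)/(2π×216×2.14) = 9.905×10^-5 K/W
R_expanded polystyrene = ln(90/40)/(2π×0.0395×2.14) = 1.527 K/W
R_extruded polystyrene = ln(130/90)/(2π×0.0338×2.14) = 0.8091 K/W
R_outer film = 1/(h_o·2πr_oL) = 1/(29.1×2π×0.13×2.14) = 0.01966 K/W
R_total = 2.36 K/W
Q = ΔT/R_total = 59/2.36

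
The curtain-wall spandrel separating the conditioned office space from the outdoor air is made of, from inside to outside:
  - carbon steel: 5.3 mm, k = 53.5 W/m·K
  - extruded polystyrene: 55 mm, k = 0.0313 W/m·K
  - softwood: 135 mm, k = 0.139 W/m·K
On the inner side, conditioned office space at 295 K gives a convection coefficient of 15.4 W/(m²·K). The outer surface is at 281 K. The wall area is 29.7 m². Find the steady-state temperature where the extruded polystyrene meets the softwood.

T ≈ 286 K

Treating each layer as a thermal resistance in series:
R_inner film = 1/(h_i·A) = 1/(15.4×29.7) = 0.002186 K/W
R_carbon steel = L/(kA) = 0.0053/(53.5×29.7) = 3.336×10^-6 K/W
R_extruded polystyrene = L/(kA) = 0.055/(0.0313×29.7) = 0.05916 K/W
R_softwood = L/(kA) = 0.135/(0.139×29.7) = 0.0327 K/W
R_total = 0.09406 K/W;  Q = ΔT/R_total = 14/0.09406 = 148.8 W
T_interface = T_inner − Q·ΣR(inner→interface) = 295 − 149×0.06135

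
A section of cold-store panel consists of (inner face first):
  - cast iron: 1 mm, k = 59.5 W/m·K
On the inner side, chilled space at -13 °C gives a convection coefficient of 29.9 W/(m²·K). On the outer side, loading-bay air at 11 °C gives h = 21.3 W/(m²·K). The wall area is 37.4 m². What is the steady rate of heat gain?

Q ≈ 11200 W

Treating each layer as a thermal resistance in series:
R_inner film = 1/(h_i·A) = 1/(29.9×37.4) = 8.942×10^-4 K/W
R_cast iron = L/(kA) = 0.001/(59.5×37.4) = 4.494×10^-7 K/W
R_outer film = 1/(h_o·A) = 1/(21.3×37.4) = 0.001255 K/W
R_total = 0.00215 K/W
Q = ΔT / R_total = 24 / 0.00215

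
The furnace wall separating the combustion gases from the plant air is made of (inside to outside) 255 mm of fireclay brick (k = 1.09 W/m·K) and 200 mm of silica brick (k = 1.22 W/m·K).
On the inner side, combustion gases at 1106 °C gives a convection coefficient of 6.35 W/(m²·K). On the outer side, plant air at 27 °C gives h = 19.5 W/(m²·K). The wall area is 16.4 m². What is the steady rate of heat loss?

Q ≈ 29200 W

Using the resistance-network approach (series):
R_inner film = 1/(h_i·A) = 1/(6.35×16.4) = 0.009602 K/W
R_fireclay brick = L/(kA) = 0.255/(1.09×16.4) = 0.01426 K/W
R_silica brick = L/(kA) = 0.2/(1.22×16.4) = 0.009996 K/W
R_outer film = 1/(h_o·A) = 1/(19.5×16.4) = 0.003127 K/W
R_total = 0.03699 K/W
Q = ΔT / R_total = 1079 / 0.03699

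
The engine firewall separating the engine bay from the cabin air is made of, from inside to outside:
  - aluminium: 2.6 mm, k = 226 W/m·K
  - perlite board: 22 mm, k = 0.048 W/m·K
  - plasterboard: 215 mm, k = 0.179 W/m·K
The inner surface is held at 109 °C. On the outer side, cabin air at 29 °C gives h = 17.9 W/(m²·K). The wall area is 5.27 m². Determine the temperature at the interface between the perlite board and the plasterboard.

Series thermal resistances:
R_aluminium = L/(kA) = 0.0026/(226×5.27) = 2.183×10^-6 K/W
R_perlite board = L/(kA) = 0.022/(0.048×5.27) = 0.08697 K/W
R_plasterboard = L/(kA) = 0.215/(0.179×5.27) = 0.2279 K/W
R_outer film = 1/(h_o·A) = 1/(17.9×5.27) = 0.0106 K/W
R_total = 0.3255 K/W;  Q = ΔT/R_total = 80/0.3255 = 245.8 W
T_interface = T_inner − Q·ΣR(inner→interface) = 109 − 246×0.08697

T ≈ 87.6 °C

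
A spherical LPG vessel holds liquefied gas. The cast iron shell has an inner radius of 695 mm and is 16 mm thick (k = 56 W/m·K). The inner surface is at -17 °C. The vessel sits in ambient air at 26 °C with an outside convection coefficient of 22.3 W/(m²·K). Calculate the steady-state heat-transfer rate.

For a spherical shell R = (1/r₁ − 1/r₂)/(4πk); film R = 1/(h·4πr²). In series:
R_cast iron shell = (1/0.695 − 1/0.711)/(4π×56) = 4.601×10^-5 K/W
R_outer film = 1/(h·4πr_o²) = 1/(22.3×4π×0.711²) = 0.007059 K/W
R_total = 0.007105 K/W
Q = ΔT/R_total = 43/0.007105

Q ≈ 6050 W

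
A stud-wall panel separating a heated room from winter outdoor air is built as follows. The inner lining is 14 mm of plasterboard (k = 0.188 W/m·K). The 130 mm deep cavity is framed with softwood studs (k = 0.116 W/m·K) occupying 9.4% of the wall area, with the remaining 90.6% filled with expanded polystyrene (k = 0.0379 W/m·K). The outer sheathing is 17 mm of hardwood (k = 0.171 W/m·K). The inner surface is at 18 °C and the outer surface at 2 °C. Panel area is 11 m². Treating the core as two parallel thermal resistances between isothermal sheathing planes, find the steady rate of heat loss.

Sheathing layers in series; stud and cavity paths in parallel between them.
R_inner = 0.014/(0.188×11) = 0.00677 K/W
R_stud  = 0.13/(0.116×0.094×11) = 1.084 K/W
R_cav   = 0.13/(0.0379×0.906×11) = 0.3442 K/W
1/R_core = 1/R_stud + 1/R_cav → R_core = 0.2612 K/W
R_outer = 0.017/(0.171×11) = 0.009038 K/W
R_total = 0.277 K/W
Q = ΔT/R_total = 16/0.277

Q ≈ 57.8 W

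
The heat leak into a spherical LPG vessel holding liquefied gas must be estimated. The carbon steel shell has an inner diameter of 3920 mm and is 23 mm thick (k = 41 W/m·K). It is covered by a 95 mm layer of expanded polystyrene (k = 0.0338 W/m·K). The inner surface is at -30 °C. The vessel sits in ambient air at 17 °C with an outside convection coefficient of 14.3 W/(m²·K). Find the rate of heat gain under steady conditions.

Q ≈ 846 W

Spherical conduction: R = (1/r_in − 1/r_out)/(4πk) per layer; series-sum.
R_carbon steel shell = (1/1.96 − 1/1.983)/(4π×41) = 1.149×10^-5 K/W
R_expanded polystyrene = (1/1.983 − 1/2.078)/(4π×0.0338) = 0.05428 K/W
R_outer film = 1/(h·4πr_o²) = 1/(14.3×4π×2.078²) = 0.001289 K/W
R_total = 0.05558 K/W
Q = ΔT/R_total = 47/0.05558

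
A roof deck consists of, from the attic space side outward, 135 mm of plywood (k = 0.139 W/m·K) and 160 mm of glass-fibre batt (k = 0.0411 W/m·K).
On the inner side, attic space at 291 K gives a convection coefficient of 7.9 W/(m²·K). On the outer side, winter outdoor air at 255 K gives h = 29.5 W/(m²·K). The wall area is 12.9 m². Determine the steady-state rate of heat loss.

Series thermal resistances:
R_inner film = 1/(h_i·A) = 1/(7.9×12.9) = 0.009813 K/W
R_plywood = L/(kA) = 0.135/(0.139×12.9) = 0.07529 K/W
R_glass-fibre batt = L/(kA) = 0.16/(0.0411×12.9) = 0.3018 K/W
R_outer film = 1/(h_o·A) = 1/(29.5×12.9) = 0.002628 K/W
R_total = 0.3895 K/W
Q = ΔT / R_total = 36 / 0.3895

Q ≈ 92.4 W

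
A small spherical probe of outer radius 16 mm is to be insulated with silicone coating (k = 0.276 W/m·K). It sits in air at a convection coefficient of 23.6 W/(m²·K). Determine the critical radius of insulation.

For a sphere r_cr = 2k/h = 2×0.276/23.6
r_cr = 23.4 mm; since the bare radius (16 mm) is below r_cr, adding a thin layer of insulation will *increase* heat loss.

r_cr ≈ 23.4 mm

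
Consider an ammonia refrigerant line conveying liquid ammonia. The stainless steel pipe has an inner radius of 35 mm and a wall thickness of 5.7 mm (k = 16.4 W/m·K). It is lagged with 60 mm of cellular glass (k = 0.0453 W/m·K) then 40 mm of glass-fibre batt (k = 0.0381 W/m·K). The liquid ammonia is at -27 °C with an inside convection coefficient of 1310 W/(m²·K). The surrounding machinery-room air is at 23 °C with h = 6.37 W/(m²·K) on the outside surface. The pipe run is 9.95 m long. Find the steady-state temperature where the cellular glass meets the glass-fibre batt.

T ≈ 6.47 °C

For a radial system each layer contributes R = ln(r_out/r_in)/(2πkL); films add R = 1/(hA).
R_inner film = 1/(h_i·2πr₁L) = 1/(1310×2π×0.035×9.95) = 3.489×10^-4 K/W
R_stainless steel pipe wall = ln(40.7/35)/(2π×16.4×9.95) = 1.472×10^-4 K/W
R_cellular glass = ln(100.7/40.7)/(2π×0.0453×9.95) = 0.3199 K/W
R_glass-fibre batt = ln(140.7/100.7)/(2π×0.0381×9.95) = 0.1404 K/W
R_outer film = 1/(h_o·2πr_oL) = 1/(6.37×2π×0.1407×9.95) = 0.01785 K/W
R_total = 0.4786 K/W
Q = ΔT/R_total = 50/0.4786
Q = 104 W
T_interface = T_inner + Q·ΣR(inner→interface) = -27 + 104×0.3204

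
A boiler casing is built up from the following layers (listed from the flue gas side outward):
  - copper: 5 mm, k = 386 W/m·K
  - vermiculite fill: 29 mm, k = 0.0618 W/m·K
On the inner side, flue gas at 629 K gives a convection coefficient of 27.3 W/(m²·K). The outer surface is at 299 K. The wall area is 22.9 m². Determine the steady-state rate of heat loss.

Q ≈ 14900 W

Series thermal resistances:
R_inner film = 1/(h_i·A) = 1/(27.3×22.9) = 0.0016 K/W
R_copper = L/(kA) = 0.005/(386×22.9) = 5.656×10^-7 K/W
R_vermiculite fill = L/(kA) = 0.029/(0.0618×22.9) = 0.02049 K/W
R_total = 0.02209 K/W
Q = ΔT / R_total = 330 / 0.02209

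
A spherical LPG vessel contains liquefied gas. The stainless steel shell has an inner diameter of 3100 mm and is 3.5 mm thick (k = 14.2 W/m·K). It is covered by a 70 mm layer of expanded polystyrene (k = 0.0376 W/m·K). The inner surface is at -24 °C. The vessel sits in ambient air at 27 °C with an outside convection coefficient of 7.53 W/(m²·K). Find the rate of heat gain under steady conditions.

Q ≈ 813 W

For a spherical shell R = (1/r₁ − 1/r₂)/(4πk); film R = 1/(h·4πr²). In series:
R_stainless steel shell = (1/1.55 − 1/1.5535)/(4π×14.2) = 8.146×10^-6 K/W
R_expanded polystyrene = (1/1.5535 − 1/1.6235)/(4π×0.0376) = 0.05874 K/W
R_outer film = 1/(h·4πr_o²) = 1/(7.53×4π×1.6235²) = 0.00401 K/W
R_total = 0.06276 K/W
Q = ΔT/R_total = 51/0.06276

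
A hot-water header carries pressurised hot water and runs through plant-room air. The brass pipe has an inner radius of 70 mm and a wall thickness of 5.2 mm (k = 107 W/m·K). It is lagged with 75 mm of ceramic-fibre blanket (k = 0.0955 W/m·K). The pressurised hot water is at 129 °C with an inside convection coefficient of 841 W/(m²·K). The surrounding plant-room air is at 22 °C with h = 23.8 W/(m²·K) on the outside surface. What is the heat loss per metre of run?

q′ ≈ 89.1 W/m

Per-layer cylindrical resistances, series-summed:
R_inner film = 1/(h_i·2πr₁L) = 1/(841×2π×0.07×1) = 0.002703 K/W
R_brass pipe wall = ln(75.2/70)/(2π×107×1) = 1.066×10^-4 K/W
R_ceramic-fibre blanket = ln(150.2/75.2)/(2π×0.0955×1) = 1.153 K/W
R_outer film = 1/(h_o·2πr_oL) = 1/(23.8×2π×0.1502×1) = 0.04452 K/W
R_total = 1.2 K/W
Q = ΔT/R_total = 107/1.2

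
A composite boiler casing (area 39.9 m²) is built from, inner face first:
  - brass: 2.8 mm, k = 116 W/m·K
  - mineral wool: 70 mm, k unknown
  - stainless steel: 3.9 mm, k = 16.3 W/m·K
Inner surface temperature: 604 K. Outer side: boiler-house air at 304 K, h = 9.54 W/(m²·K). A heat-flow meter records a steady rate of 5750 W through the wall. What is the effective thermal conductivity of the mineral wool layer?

Thermal resistances in series:
R_brass = L/(kA) = 0.0028/(116×39.9) = 6.05×10^-7 K/W
R_stainless steel = L/(kA) = 0.0039/(16.3×39.9) = 5.997×10^-6 K/W
R_outer film = 1/(h_o·A) = 1/(9.54×39.9) = 0.002627 K/W
Sum of known resistances R_other = 0.002634 K/W
Total R = ΔT/Q = 300/5750 = 0.05217 K/W
R_mineral wool = R_total − R_other = 0.04954 K/W
k = L/(R·A) = 0.07/(0.04954×39.9)

k ≈ 0.0354 W/(m·K)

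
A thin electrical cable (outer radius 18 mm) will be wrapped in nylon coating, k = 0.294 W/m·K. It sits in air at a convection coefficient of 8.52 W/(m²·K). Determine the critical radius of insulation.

r_cr ≈ 34.5 mm

For a cylinder r_cr = k/h = 0.294/8.52
r_cr = 34.5 mm; since the bare radius (18 mm) is below r_cr, adding a thin layer of insulation will *increase* heat loss.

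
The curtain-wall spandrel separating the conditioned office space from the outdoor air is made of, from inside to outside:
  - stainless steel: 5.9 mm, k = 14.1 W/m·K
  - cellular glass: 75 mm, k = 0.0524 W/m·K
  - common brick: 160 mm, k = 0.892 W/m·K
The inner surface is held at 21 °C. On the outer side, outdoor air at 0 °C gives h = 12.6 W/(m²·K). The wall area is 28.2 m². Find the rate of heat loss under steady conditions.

Series thermal resistances:
R_stainless steel = L/(kA) = 0.0059/(14.1×28.2) = 1.484×10^-5 K/W
R_cellular glass = L/(kA) = 0.075/(0.0524×28.2) = 0.05076 K/W
R_common brick = L/(kA) = 0.16/(0.892×28.2) = 0.006361 K/W
R_outer film = 1/(h_o·A) = 1/(12.6×28.2) = 0.002814 K/W
R_total = 0.05995 K/W
Q = ΔT / R_total = 21 / 0.05995

Q ≈ 350 W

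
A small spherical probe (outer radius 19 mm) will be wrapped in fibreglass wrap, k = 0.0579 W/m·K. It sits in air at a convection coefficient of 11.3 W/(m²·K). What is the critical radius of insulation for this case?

For a sphere r_cr = 2k/h = 2×0.0579/11.3
r_cr = 10.2 mm; since the bare radius (19 mm) is above r_cr, any added insulation will reduce heat loss.

r_cr ≈ 10.2 mm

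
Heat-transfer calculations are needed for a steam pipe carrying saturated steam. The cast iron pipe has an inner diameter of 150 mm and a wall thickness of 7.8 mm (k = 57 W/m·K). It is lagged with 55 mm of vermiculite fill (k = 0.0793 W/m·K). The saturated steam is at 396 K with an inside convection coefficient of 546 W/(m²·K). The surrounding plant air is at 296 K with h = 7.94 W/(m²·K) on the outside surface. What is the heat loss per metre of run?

q′ ≈ 85.3 W/m

Cylindrical conduction, so R = ln(r₂/r₁)/(2πkL) per layer, in series:
R_inner film = 1/(h_i·2πr₁L) = 1/(546×2π×0.075×1) = 0.003887 K/W
R_cast iron pipe wall = ln(82.8/75)/(2π×57×1) = 2.763×10^-4 K/W
R_vermiculite fill = ln(137.8/82.8)/(2π×0.0793×1) = 1.022 K/W
R_outer film = 1/(h_o·2πr_oL) = 1/(7.94×2π×0.1378×1) = 0.1455 K/W
R_total = 1.172 K/W
Q = ΔT/R_total = 100/1.172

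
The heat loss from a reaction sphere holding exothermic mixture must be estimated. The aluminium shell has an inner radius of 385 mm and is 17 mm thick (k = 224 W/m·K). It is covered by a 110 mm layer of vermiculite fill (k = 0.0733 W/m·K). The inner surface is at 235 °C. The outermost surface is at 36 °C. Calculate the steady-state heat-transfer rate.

For a spherical shell R = (1/r₁ − 1/r₂)/(4πk); film R = 1/(h·4πr²). In series:
R_aluminium shell = (1/0.385 − 1/0.402)/(4π×224) = 3.902×10^-5 K/W
R_vermiculite fill = (1/0.402 − 1/0.512)/(4π×0.0733) = 0.5802 K/W
R_total = 0.5802 K/W
Q = ΔT/R_total = 199/0.5802

Q ≈ 343 W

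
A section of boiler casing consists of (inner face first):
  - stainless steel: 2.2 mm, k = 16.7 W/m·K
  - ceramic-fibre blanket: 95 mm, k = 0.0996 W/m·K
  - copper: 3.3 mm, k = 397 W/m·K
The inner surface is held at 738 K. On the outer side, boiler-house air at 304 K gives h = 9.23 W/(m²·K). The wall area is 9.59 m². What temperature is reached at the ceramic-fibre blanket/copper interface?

Series thermal resistances:
R_stainless steel = L/(kA) = 0.0022/(16.7×9.59) = 1.374×10^-5 K/W
R_ceramic-fibre blanket = L/(kA) = 0.095/(0.0996×9.59) = 0.09946 K/W
R_copper = L/(kA) = 0.0033/(397×9.59) = 8.668×10^-7 K/W
R_outer film = 1/(h_o·A) = 1/(9.23×9.59) = 0.0113 K/W
R_total = 0.1108 K/W;  Q = ΔT/R_total = 434/0.1108 = 3918 W
T_interface = T_inner − Q·ΣR(inner→interface) = 738 − 3920×0.09947

T ≈ 348 K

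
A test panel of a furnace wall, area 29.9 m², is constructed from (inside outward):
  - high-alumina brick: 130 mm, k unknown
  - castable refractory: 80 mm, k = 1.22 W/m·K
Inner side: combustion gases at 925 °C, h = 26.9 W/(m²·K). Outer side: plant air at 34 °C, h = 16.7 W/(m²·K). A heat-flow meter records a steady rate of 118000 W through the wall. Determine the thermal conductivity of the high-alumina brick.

Series thermal resistances:
R_inner film = 1/(h_i·A) = 1/(26.9×29.9) = 0.001243 K/W
R_castable refractory = L/(kA) = 0.08/(1.22×29.9) = 0.002193 K/W
R_outer film = 1/(h_o·A) = 1/(16.7×29.9) = 0.002003 K/W
Sum of known resistances R_other = 0.005439 K/W
Total R = ΔT/Q = 891/118000 = 0.007551 K/W
R_high-alumina brick = R_total − R_other = 0.002112 K/W
k = L/(R·A) = 0.13/(0.002112×29.9)

k ≈ 2.06 W/(m·K)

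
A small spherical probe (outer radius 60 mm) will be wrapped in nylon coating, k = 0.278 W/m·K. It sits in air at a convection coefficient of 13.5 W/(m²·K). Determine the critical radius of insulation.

r_cr ≈ 41.2 mm

For a sphere r_cr = 2k/h = 2×0.278/13.5
r_cr = 41.2 mm; since the bare radius (60 mm) is above r_cr, any added insulation will reduce heat loss.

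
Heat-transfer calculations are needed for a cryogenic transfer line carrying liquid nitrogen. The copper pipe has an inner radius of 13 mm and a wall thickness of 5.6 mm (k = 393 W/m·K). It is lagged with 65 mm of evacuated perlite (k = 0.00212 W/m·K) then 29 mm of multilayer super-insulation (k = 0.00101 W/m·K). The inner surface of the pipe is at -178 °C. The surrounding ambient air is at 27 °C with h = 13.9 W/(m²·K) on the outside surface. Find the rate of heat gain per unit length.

Cylindrical conduction, so R = ln(r₂/r₁)/(2πkL) per layer, in series:
R_copper pipe wall = ln(18.6/13)/(2π×393×1) = 1.451×10^-4 K/W
R_evacuated perlite = ln(83.6/18.6)/(2π×0.00212×1) = 112.8 K/W
R_multilayer super-insulation = ln(112.6/83.6)/(2π×0.00101×1) = 46.93 K/W
R_outer film = 1/(h_o·2πr_oL) = 1/(13.9×2π×0.1126×1) = 0.1017 K/W
R_total = 159.9 K/W
Q = ΔT/R_total = 205/159.9

q′ ≈ 1.28 W/m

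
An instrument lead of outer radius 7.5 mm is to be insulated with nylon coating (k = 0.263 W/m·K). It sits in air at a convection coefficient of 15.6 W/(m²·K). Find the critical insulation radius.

r_cr ≈ 16.9 mm

For a cylinder r_cr = k/h = 0.263/15.6
r_cr = 16.9 mm; since the bare radius (7.5 mm) is below r_cr, adding a thin layer of insulation will *increase* heat loss.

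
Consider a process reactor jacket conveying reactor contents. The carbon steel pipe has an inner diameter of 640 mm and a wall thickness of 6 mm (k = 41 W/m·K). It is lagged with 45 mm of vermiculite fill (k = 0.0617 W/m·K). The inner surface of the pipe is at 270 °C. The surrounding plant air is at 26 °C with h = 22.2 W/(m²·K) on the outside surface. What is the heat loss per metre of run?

q′ ≈ 691 W/m

Radial resistances (cylindrical: R_cond = ln(r_o/r_i)/(2πkL), R_conv = 1/(h·2πrL)):
R_carbon steel pipe wall = ln(326/320)/(2π×41×1) = 7.211×10^-5 K/W
R_vermiculite fill = ln(371/326)/(2π×0.0617×1) = 0.3335 K/W
R_outer film = 1/(h_o·2πr_oL) = 1/(22.2×2π×0.371×1) = 0.01932 K/W
R_total = 0.3529 K/W
Q = ΔT/R_total = 244/0.3529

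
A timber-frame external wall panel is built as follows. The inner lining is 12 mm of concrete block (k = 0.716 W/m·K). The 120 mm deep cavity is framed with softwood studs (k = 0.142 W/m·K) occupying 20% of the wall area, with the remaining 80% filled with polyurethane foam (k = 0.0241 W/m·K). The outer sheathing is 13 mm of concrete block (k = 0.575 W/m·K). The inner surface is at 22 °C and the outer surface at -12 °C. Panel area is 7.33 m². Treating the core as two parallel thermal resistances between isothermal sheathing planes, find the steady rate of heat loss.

Sheathing layers in series; stud and cavity paths in parallel between them.
R_inner = 0.012/(0.716×7.33) = 0.002286 K/W
R_stud  = 0.12/(0.142×0.2×7.33) = 0.5764 K/W
R_cav   = 0.12/(0.0241×0.8×7.33) = 0.8491 K/W
1/R_core = 1/R_stud + 1/R_cav → R_core = 0.3434 K/W
R_outer = 0.013/(0.575×7.33) = 0.003084 K/W
R_total = 0.3487 K/W
Q = ΔT/R_total = 34/0.3487

Q ≈ 97.5 W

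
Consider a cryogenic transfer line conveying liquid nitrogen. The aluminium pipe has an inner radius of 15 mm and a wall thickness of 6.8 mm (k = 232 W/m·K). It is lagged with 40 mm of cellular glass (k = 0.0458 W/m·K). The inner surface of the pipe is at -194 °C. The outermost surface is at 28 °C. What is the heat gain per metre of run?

q′ ≈ 61.3 W/m

For a radial system each layer contributes R = ln(r_out/r_in)/(2πkL); films add R = 1/(hA).
R_aluminium pipe wall = ln(21.8/15)/(2π×232×1) = 2.565×10^-4 K/W
R_cellular glass = ln(61.8/21.8)/(2π×0.0458×1) = 3.621 K/W
R_total = 3.621 K/W
Q = ΔT/R_total = 222/3.621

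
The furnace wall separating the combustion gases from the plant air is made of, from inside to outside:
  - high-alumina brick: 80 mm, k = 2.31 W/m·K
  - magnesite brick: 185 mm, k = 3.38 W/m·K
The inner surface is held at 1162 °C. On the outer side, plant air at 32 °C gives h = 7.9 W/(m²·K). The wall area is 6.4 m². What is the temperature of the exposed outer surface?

Treating each layer as a thermal resistance in series:
R_high-alumina brick = L/(kA) = 0.08/(2.31×6.4) = 0.005411 K/W
R_magnesite brick = L/(kA) = 0.185/(3.38×6.4) = 0.008552 K/W
R_outer film = 1/(h_o·A) = 1/(7.9×6.4) = 0.01978 K/W
R_total = 0.03374 K/W;  Q = ΔT/R_total = 1130/0.03374 = 33490 W
T_interface = T_inner − Q·ΣR(inner→interface) = 1162 − 33500×0.01396

T ≈ 694 °C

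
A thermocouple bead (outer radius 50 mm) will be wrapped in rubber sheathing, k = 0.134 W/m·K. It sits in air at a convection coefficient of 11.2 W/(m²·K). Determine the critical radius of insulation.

r_cr ≈ 23.9 mm

For a sphere r_cr = 2k/h = 2×0.134/11.2
r_cr = 23.9 mm; since the bare radius (50 mm) is above r_cr, any added insulation will reduce heat loss.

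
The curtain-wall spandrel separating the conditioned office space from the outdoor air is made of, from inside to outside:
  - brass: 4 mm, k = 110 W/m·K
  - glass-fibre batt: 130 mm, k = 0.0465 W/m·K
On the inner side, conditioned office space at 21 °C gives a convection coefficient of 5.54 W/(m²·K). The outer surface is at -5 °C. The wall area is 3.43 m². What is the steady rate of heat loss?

Using the resistance-network approach (series):
R_inner film = 1/(h_i·A) = 1/(5.54×3.43) = 0.05263 K/W
R_brass = L/(kA) = 0.004/(110×3.43) = 1.06×10^-5 K/W
R_glass-fibre batt = L/(kA) = 0.13/(0.0465×3.43) = 0.8151 K/W
R_total = 0.8677 K/W
Q = ΔT / R_total = 26 / 0.8677

Q ≈ 30 W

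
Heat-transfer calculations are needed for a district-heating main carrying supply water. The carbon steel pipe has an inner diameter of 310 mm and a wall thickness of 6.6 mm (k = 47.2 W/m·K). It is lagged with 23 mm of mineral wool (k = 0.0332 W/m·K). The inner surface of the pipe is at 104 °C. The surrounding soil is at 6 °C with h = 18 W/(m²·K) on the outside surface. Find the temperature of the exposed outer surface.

T ≈ 12.8 °C

For a radial system each layer contributes R = ln(r_out/r_in)/(2πkL); films add R = 1/(hA).
R_carbon steel pipe wall = ln(161.6/155)/(2π×47.2×1) = 1.406×10^-4 K/W
R_mineral wool = ln(184.6/161.6)/(2π×0.0332×1) = 0.6379 K/W
R_outer film = 1/(h_o·2πr_oL) = 1/(18×2π×0.1846×1) = 0.0479 K/W
R_total = 0.6859 K/W
Q = ΔT/R_total = 98/0.6859
Q = 143 W/m
T_interface = T_inner − Q·ΣR(inner→interface) = 104 − 143×0.638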